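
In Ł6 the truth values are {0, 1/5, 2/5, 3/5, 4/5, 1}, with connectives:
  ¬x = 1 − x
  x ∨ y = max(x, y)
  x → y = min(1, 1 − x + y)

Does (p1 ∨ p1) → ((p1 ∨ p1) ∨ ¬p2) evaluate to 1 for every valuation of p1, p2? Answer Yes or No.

At p1 = 4/5, p2 = 2/5, for instance:
p1 ∨ p1 = 4/5 ∨ 4/5 = 4/5
¬p2 = ¬2/5 = 3/5
(p1 ∨ p1) ∨ ¬p2 = 4/5 ∨ 3/5 = 4/5
(p1 ∨ p1) → ((p1 ∨ p1) ∨ ¬p2) = 4/5 → 4/5 = 1
and checking the remaining 35 assignments likewise gives ≥ 1 in every case.

Yes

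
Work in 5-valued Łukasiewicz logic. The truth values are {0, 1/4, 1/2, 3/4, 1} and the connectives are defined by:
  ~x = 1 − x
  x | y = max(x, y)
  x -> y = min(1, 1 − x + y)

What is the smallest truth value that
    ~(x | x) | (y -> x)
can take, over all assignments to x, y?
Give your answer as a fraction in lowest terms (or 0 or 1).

1/2

Take x = 1/2, y = 1:
x | x = 1/2 | 1/2 = 1/2
~(x | x) = ~1/2 = 1/2
y -> x = 1 -> 1/2 = 1/2
~(x | x) | (y -> x) = 1/2 | 1/2 = 1/2
No assignment yields a value below 1/2, so this is the minimum.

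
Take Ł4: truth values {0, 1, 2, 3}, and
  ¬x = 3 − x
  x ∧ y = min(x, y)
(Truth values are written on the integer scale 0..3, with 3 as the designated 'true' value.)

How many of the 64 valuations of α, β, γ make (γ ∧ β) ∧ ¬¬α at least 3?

1

value 3: 1 assignment (counts)
value 2: 7 assignments
value 1: 19 assignments
value 0: 37 assignments
So 1 of the 64 assignments meets the threshold.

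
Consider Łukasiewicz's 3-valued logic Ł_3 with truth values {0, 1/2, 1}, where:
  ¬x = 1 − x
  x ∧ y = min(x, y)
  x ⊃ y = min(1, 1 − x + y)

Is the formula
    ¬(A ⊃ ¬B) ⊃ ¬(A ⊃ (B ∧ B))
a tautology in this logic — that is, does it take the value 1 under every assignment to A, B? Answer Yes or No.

Counterexample: take A = 1/2, B = 1.
¬B = ¬1 = 0
A ⊃ ¬B = 1/2 ⊃ 0 = 1/2
¬(A ⊃ ¬B) = ¬1/2 = 1/2
B ∧ B = 1 ∧ 1 = 1
A ⊃ (B ∧ B) = 1/2 ⊃ 1 = 1
¬(A ⊃ (B ∧ B)) = ¬1 = 0
¬(A ⊃ ¬B) ⊃ ¬(A ⊃ (B ∧ B)) = 1/2 ⊃ 0 = 1/2
This gives 1/2 ≠ 1.

No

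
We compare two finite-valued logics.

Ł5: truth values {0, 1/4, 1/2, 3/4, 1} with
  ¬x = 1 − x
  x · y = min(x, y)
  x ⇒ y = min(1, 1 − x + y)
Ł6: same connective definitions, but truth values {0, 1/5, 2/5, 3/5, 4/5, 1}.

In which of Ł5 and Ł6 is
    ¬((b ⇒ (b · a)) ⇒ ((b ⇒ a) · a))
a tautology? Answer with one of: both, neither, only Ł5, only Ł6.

In Ł5: at a = 0, b = 1/4 the value is 3/4 — not a tautology.
In Ł6: at a = 0, b = 1/5 the value is 4/5 — not a tautology.

neither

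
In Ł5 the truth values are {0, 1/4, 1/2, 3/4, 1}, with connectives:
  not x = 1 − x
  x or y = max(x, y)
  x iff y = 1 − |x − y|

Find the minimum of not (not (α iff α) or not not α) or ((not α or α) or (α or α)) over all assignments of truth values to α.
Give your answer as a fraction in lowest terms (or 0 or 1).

Take α = 1/2:
α iff α = 1/2 iff 1/2 = 1
not (α iff α) = not 1 = 0
not α = not 1/2 = 1/2
not not α = not 1/2 = 1/2
not (α iff α) or not not α = 0 or 1/2 = 1/2
not (not (α iff α) or not not α) = not 1/2 = 1/2
not α = not 1/2 = 1/2
not α or α = 1/2 or 1/2 = 1/2
α or α = 1/2 or 1/2 = 1/2
(not α or α) or (α or α) = 1/2 or 1/2 = 1/2
not (not (α iff α) or not not α) or ((not α or α) or (α or α)) = 1/2 or 1/2 = 1/2
No assignment yields a value below 1/2, so this is the minimum.

1/2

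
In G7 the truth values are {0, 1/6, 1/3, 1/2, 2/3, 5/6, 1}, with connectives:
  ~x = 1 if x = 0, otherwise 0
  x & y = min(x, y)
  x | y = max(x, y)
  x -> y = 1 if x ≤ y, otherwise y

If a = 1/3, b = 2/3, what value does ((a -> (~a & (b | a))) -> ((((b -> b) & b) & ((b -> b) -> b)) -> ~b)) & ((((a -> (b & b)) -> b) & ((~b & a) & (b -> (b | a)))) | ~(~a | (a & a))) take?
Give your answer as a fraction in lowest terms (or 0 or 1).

0

~a = ~1/3 = 0
b | a = 2/3 | 1/3 = 2/3
~a & (b | a) = 0 & 2/3 = 0
a -> (~a & (b | a)) = 1/3 -> 0 = 0
b -> b = 2/3 -> 2/3 = 1
(b -> b) & b = 1 & 2/3 = 2/3
b -> b = 2/3 -> 2/3 = 1
(b -> b) -> b = 1 -> 2/3 = 2/3
((b -> b) & b) & ((b -> b) -> b) = 2/3 & 2/3 = 2/3
~b = ~2/3 = 0
(((b -> b) & b) & ((b -> b) -> b)) -> ~b = 2/3 -> 0 = 0
(a -> (~a & (b | a))) -> ((((b -> b) & b) & ((b -> b) -> b)) -> ~b) = 0 -> 0 = 1
b & b = 2/3 & 2/3 = 2/3
a -> (b & b) = 1/3 -> 2/3 = 1
(a -> (b & b)) -> b = 1 -> 2/3 = 2/3
~b = ~2/3 = 0
~b & a = 0 & 1/3 = 0
b | a = 2/3 | 1/3 = 2/3
b -> (b | a) = 2/3 -> 2/3 = 1
(~b & a) & (b -> (b | a)) = 0 & 1 = 0
((a -> (b & b)) -> b) & ((~b & a) & (b -> (b | a))) = 2/3 & 0 = 0
~a = ~1/3 = 0
a & a = 1/3 & 1/3 = 1/3
~a | (a & a) = 0 | 1/3 = 1/3
~(~a | (a & a)) = ~1/3 = 0
(((a -> (b & b)) -> b) & ((~b & a) & (b -> (b | a)))) | ~(~a | (a & a)) = 0 | 0 = 0
((a -> (~a & (b | a))) -> ((((b -> b) & b) & ((b -> b) -> b)) -> ~b)) & ((((a -> (b & b)) -> b) & ((~b & a) & (b -> (b | a)))) | ~(~a | (a & a))) = 1 & 0 = 0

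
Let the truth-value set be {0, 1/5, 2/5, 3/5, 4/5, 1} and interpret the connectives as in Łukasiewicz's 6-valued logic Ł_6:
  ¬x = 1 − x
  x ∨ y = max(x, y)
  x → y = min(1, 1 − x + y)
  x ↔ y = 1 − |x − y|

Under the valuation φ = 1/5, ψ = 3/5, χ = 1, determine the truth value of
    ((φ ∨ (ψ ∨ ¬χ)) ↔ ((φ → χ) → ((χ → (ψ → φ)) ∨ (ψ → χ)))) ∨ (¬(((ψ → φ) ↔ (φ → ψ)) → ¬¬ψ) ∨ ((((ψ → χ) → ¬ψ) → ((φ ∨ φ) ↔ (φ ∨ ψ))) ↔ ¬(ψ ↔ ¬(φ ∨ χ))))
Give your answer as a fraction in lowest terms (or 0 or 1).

¬χ = ¬1 = 0
ψ ∨ ¬χ = 3/5 ∨ 0 = 3/5
φ ∨ (ψ ∨ ¬χ) = 1/5 ∨ 3/5 = 3/5
φ → χ = 1/5 → 1 = 1
ψ → φ = 3/5 → 1/5 = 3/5
χ → (ψ → φ) = 1 → 3/5 = 3/5
ψ → χ = 3/5 → 1 = 1
(χ → (ψ → φ)) ∨ (ψ → χ) = 3/5 ∨ 1 = 1
(φ → χ) → ((χ → (ψ → φ)) ∨ (ψ → χ)) = 1 → 1 = 1
(φ ∨ (ψ ∨ ¬χ)) ↔ ((φ → χ) → ((χ → (ψ → φ)) ∨ (ψ → χ))) = 3/5 ↔ 1 = 3/5
ψ → φ = 3/5 → 1/5 = 3/5
φ → ψ = 1/5 → 3/5 = 1
(ψ → φ) ↔ (φ → ψ) = 3/5 ↔ 1 = 3/5
¬ψ = ¬3/5 = 2/5
¬¬ψ = ¬2/5 = 3/5
((ψ → φ) ↔ (φ → ψ)) → ¬¬ψ = 3/5 → 3/5 = 1
¬(((ψ → φ) ↔ (φ → ψ)) → ¬¬ψ) = ¬1 = 0
ψ → χ = 3/5 → 1 = 1
¬ψ = ¬3/5 = 2/5
(ψ → χ) → ¬ψ = 1 → 2/5 = 2/5
φ ∨ φ = 1/5 ∨ 1/5 = 1/5
φ ∨ ψ = 1/5 ∨ 3/5 = 3/5
(φ ∨ φ) ↔ (φ ∨ ψ) = 1/5 ↔ 3/5 = 3/5
((ψ → χ) → ¬ψ) → ((φ ∨ φ) ↔ (φ ∨ ψ)) = 2/5 → 3/5 = 1
φ ∨ χ = 1/5 ∨ 1 = 1
¬(φ ∨ χ) = ¬1 = 0
ψ ↔ ¬(φ ∨ χ) = 3/5 ↔ 0 = 2/5
¬(ψ ↔ ¬(φ ∨ χ)) = ¬2/5 = 3/5
(((ψ → χ) → ¬ψ) → ((φ ∨ φ) ↔ (φ ∨ ψ))) ↔ ¬(ψ ↔ ¬(φ ∨ χ)) = 1 ↔ 3/5 = 3/5
¬(((ψ → φ) ↔ (φ → ψ)) → ¬¬ψ) ∨ ((((ψ → χ) → ¬ψ) → ((φ ∨ φ) ↔ (φ ∨ ψ))) ↔ ¬(ψ ↔ ¬(φ ∨ χ))) = 0 ∨ 3/5 = 3/5
((φ ∨ (ψ ∨ ¬χ)) ↔ ((φ → χ) → ((χ → (ψ → φ)) ∨ (ψ → χ)))) ∨ (¬(((ψ → φ) ↔ (φ → ψ)) → ¬¬ψ) ∨ ((((ψ → χ) → ¬ψ) → ((φ ∨ φ) ↔ (φ ∨ ψ))) ↔ ¬(ψ ↔ ¬(φ ∨ χ)))) = 3/5 ∨ 3/5 = 3/5

3/5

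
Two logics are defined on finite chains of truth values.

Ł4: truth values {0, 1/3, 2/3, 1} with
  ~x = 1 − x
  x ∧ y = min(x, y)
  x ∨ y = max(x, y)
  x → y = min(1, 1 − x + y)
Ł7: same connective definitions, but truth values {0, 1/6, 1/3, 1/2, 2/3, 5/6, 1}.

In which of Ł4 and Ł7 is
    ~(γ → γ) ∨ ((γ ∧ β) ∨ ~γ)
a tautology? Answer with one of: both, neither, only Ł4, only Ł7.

neither

In Ł4: at β = 0, γ = 1/3 the value is 2/3 — not a tautology.
In Ł7: at β = 0, γ = 1/6 the value is 5/6 — not a tautology.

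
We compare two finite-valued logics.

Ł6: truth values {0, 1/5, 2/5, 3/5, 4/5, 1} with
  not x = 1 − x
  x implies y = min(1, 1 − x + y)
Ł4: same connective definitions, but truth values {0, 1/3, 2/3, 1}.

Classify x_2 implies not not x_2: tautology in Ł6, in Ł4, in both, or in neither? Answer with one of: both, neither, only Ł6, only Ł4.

both

In Ł6: every assignment gives 1 — tautology.
In Ł4: every assignment gives 1 — tautology.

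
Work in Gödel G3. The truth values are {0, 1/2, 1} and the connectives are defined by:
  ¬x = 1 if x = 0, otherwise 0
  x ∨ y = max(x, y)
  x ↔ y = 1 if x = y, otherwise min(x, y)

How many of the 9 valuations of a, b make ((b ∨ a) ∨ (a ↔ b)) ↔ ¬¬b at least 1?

a = 0, b = 0 ↦ 0  <
a = 0, b = 1/2 ↦ 1/2  <
a = 0, b = 1 ↦ 1  ≥
a = 1/2, b = 0 ↦ 0  <
a = 1/2, b = 1/2 ↦ 1  ≥
a = 1/2, b = 1 ↦ 1  ≥
a = 1, b = 0 ↦ 0  <
a = 1, b = 1/2 ↦ 1  ≥
a = 1, b = 1 ↦ 1  ≥
So 5 of the 9 assignments meet the threshold.

5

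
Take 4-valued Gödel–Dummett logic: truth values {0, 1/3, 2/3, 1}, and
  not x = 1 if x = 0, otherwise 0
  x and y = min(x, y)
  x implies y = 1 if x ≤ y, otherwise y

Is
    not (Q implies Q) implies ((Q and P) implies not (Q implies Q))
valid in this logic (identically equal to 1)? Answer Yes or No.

P = 0, Q = 0 ↦ 1
P = 0, Q = 1/3 ↦ 1
P = 0, Q = 2/3 ↦ 1
P = 0, Q = 1 ↦ 1
P = 1/3, Q = 0 ↦ 1
P = 1/3, Q = 1/3 ↦ 1
P = 1/3, Q = 2/3 ↦ 1
P = 1/3, Q = 1 ↦ 1
P = 2/3, Q = 0 ↦ 1
P = 2/3, Q = 1/3 ↦ 1
P = 2/3, Q = 2/3 ↦ 1
P = 2/3, Q = 1 ↦ 1
P = 1, Q = 0 ↦ 1
P = 1, Q = 1/3 ↦ 1
P = 1, Q = 2/3 ↦ 1
P = 1, Q = 1 ↦ 1
Every assignment gives a value ≥ 1.

Yes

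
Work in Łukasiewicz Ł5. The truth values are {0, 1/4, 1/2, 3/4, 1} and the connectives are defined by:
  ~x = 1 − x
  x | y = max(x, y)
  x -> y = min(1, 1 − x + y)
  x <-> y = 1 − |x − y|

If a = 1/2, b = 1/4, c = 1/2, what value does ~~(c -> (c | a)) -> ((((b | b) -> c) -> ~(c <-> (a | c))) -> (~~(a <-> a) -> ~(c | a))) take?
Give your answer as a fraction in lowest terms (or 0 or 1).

c | a = 1/2 | 1/2 = 1/2
c -> (c | a) = 1/2 -> 1/2 = 1
~(c -> (c | a)) = ~1 = 0
~~(c -> (c | a)) = ~0 = 1
b | b = 1/4 | 1/4 = 1/4
(b | b) -> c = 1/4 -> 1/2 = 1
a | c = 1/2 | 1/2 = 1/2
c <-> (a | c) = 1/2 <-> 1/2 = 1
~(c <-> (a | c)) = ~1 = 0
((b | b) -> c) -> ~(c <-> (a | c)) = 1 -> 0 = 0
a <-> a = 1/2 <-> 1/2 = 1
~(a <-> a) = ~1 = 0
~~(a <-> a) = ~0 = 1
c | a = 1/2 | 1/2 = 1/2
~(c | a) = ~1/2 = 1/2
~~(a <-> a) -> ~(c | a) = 1 -> 1/2 = 1/2
(((b | b) -> c) -> ~(c <-> (a | c))) -> (~~(a <-> a) -> ~(c | a)) = 0 -> 1/2 = 1
~~(c -> (c | a)) -> ((((b | b) -> c) -> ~(c <-> (a | c))) -> (~~(a <-> a) -> ~(c | a))) = 1 -> 1 = 1

1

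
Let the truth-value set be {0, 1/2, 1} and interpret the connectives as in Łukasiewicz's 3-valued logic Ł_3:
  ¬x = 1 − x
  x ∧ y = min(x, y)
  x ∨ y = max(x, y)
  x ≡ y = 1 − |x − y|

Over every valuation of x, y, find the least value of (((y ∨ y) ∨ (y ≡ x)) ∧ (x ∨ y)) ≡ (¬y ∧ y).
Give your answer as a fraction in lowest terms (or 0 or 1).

0

Take x = 0, y = 1:
y ∨ y = 1 ∨ 1 = 1
y ≡ x = 1 ≡ 0 = 0
(y ∨ y) ∨ (y ≡ x) = 1 ∨ 0 = 1
x ∨ y = 0 ∨ 1 = 1
((y ∨ y) ∨ (y ≡ x)) ∧ (x ∨ y) = 1 ∧ 1 = 1
¬y = ¬1 = 0
¬y ∧ y = 0 ∧ 1 = 0
(((y ∨ y) ∨ (y ≡ x)) ∧ (x ∨ y)) ≡ (¬y ∧ y) = 1 ≡ 0 = 0
No assignment yields a value below 0, so this is the minimum.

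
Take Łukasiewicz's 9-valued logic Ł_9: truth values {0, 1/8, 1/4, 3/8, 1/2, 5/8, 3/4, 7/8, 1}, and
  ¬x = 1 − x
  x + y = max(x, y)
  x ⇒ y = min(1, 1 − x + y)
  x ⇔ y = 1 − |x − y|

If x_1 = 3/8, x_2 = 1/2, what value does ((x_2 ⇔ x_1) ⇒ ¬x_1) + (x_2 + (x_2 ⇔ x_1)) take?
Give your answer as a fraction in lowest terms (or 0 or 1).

x_2 ⇔ x_1 = 1/2 ⇔ 3/8 = 7/8
¬x_1 = ¬3/8 = 5/8
(x_2 ⇔ x_1) ⇒ ¬x_1 = 7/8 ⇒ 5/8 = 3/4
x_2 ⇔ x_1 = 1/2 ⇔ 3/8 = 7/8
x_2 + (x_2 ⇔ x_1) = 1/2 + 7/8 = 7/8
((x_2 ⇔ x_1) ⇒ ¬x_1) + (x_2 + (x_2 ⇔ x_1)) = 3/4 + 7/8 = 7/8

7/8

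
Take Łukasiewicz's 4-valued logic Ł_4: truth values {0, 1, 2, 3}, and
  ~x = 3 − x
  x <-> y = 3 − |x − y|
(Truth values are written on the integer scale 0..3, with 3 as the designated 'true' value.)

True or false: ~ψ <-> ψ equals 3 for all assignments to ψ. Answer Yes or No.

No

Counterexample: take ψ = 0.
~ψ = ~0 = 3
~ψ <-> ψ = 3 <-> 0 = 0
This gives 0 ≠ 3.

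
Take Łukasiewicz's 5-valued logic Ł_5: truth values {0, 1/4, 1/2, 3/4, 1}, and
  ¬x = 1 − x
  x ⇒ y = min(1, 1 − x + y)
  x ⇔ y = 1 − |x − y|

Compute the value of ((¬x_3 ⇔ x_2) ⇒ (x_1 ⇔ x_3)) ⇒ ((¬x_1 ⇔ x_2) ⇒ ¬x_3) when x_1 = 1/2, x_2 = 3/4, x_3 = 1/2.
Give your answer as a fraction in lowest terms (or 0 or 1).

3/4

¬x_3 = ¬1/2 = 1/2
¬x_3 ⇔ x_2 = 1/2 ⇔ 3/4 = 3/4
x_1 ⇔ x_3 = 1/2 ⇔ 1/2 = 1
(¬x_3 ⇔ x_2) ⇒ (x_1 ⇔ x_3) = 3/4 ⇒ 1 = 1
¬x_1 = ¬1/2 = 1/2
¬x_1 ⇔ x_2 = 1/2 ⇔ 3/4 = 3/4
¬x_3 = ¬1/2 = 1/2
(¬x_1 ⇔ x_2) ⇒ ¬x_3 = 3/4 ⇒ 1/2 = 3/4
((¬x_3 ⇔ x_2) ⇒ (x_1 ⇔ x_3)) ⇒ ((¬x_1 ⇔ x_2) ⇒ ¬x_3) = 1 ⇒ 3/4 = 3/4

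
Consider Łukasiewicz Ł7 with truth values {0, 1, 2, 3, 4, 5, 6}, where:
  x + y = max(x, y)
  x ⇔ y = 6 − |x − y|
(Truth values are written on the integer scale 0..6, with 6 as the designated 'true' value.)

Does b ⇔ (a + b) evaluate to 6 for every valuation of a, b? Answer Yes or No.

Counterexample: take a = 1, b = 0.
a + b = 1 + 0 = 1
b ⇔ (a + b) = 0 ⇔ 1 = 5
This gives 5 ≠ 6.

No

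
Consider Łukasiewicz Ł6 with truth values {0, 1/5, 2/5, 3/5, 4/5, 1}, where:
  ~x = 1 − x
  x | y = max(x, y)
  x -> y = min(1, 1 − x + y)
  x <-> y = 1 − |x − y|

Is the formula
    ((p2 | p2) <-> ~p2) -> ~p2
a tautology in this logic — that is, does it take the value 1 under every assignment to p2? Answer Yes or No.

No

Counterexample: take p2 = 2/5.
p2 | p2 = 2/5 | 2/5 = 2/5
~p2 = ~2/5 = 3/5
(p2 | p2) <-> ~p2 = 2/5 <-> 3/5 = 4/5
~p2 = ~2/5 = 3/5
((p2 | p2) <-> ~p2) -> ~p2 = 4/5 -> 3/5 = 4/5
This gives 4/5 ≠ 1.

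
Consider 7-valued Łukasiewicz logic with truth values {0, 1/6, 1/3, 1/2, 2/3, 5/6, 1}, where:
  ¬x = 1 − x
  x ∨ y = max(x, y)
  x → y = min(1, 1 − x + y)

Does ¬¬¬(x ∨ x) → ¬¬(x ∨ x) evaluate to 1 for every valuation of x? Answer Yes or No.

No

Counterexample: take x = 0.
x ∨ x = 0 ∨ 0 = 0
¬(x ∨ x) = ¬0 = 1
¬¬(x ∨ x) = ¬1 = 0
¬¬¬(x ∨ x) = ¬0 = 1
x ∨ x = 0 ∨ 0 = 0
¬(x ∨ x) = ¬0 = 1
¬¬(x ∨ x) = ¬1 = 0
¬¬¬(x ∨ x) → ¬¬(x ∨ x) = 1 → 0 = 0
This gives 0 ≠ 1.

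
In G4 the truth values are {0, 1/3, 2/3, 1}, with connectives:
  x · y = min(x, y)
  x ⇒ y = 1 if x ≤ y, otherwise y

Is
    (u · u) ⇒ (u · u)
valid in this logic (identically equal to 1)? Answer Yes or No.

Yes

u = 0 ↦ 1
u = 1/3 ↦ 1
u = 2/3 ↦ 1
u = 1 ↦ 1
Every assignment gives a value ≥ 1.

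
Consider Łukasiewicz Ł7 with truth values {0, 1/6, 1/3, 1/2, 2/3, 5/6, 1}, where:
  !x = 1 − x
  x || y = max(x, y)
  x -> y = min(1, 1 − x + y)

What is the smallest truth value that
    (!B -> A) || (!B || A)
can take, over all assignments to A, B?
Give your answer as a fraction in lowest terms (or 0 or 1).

1/2

Take A = 0, B = 1/2:
!B = !1/2 = 1/2
!B -> A = 1/2 -> 0 = 1/2
!B = !1/2 = 1/2
!B || A = 1/2 || 0 = 1/2
(!B -> A) || (!B || A) = 1/2 || 1/2 = 1/2
No assignment yields a value below 1/2, so this is the minimum.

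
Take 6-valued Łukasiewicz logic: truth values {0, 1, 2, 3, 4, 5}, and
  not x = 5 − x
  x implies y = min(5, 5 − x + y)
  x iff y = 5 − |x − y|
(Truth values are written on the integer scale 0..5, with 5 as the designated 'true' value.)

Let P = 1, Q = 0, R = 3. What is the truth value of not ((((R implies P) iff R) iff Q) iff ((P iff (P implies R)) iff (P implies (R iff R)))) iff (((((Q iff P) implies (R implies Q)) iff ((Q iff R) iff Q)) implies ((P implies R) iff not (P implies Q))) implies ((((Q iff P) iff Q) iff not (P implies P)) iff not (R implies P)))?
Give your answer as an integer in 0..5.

R implies P = 3 implies 1 = 3
(R implies P) iff R = 3 iff 3 = 5
((R implies P) iff R) iff Q = 5 iff 0 = 0
P implies R = 1 implies 3 = 5
P iff (P implies R) = 1 iff 5 = 1
R iff R = 3 iff 3 = 5
P implies (R iff R) = 1 implies 5 = 5
(P iff (P implies R)) iff (P implies (R iff R)) = 1 iff 5 = 1
(((R implies P) iff R) iff Q) iff ((P iff (P implies R)) iff (P implies (R iff R))) = 0 iff 1 = 4
not ((((R implies P) iff R) iff Q) iff ((P iff (P implies R)) iff (P implies (R iff R)))) = not 4 = 1
Q iff P = 0 iff 1 = 4
R implies Q = 3 implies 0 = 2
(Q iff P) implies (R implies Q) = 4 implies 2 = 3
Q iff R = 0 iff 3 = 2
(Q iff R) iff Q = 2 iff 0 = 3
((Q iff P) implies (R implies Q)) iff ((Q iff R) iff Q) = 3 iff 3 = 5
P implies R = 1 implies 3 = 5
P implies Q = 1 implies 0 = 4
not (P implies Q) = not 4 = 1
(P implies R) iff not (P implies Q) = 5 iff 1 = 1
(((Q iff P) implies (R implies Q)) iff ((Q iff R) iff Q)) implies ((P implies R) iff not (P implies Q)) = 5 implies 1 = 1
Q iff P = 0 iff 1 = 4
(Q iff P) iff Q = 4 iff 0 = 1
P implies P = 1 implies 1 = 5
not (P implies P) = not 5 = 0
((Q iff P) iff Q) iff not (P implies P) = 1 iff 0 = 4
R implies P = 3 implies 1 = 3
not (R implies P) = not 3 = 2
(((Q iff P) iff Q) iff not (P implies P)) iff not (R implies P) = 4 iff 2 = 3
((((Q iff P) implies (R implies Q)) iff ((Q iff R) iff Q)) implies ((P implies R) iff not (P implies Q))) implies ((((Q iff P) iff Q) iff not (P implies P)) iff not (R implies P)) = 1 implies 3 = 5
not ((((R implies P) iff R) iff Q) iff ((P iff (P implies R)) iff (P implies (R iff R)))) iff (((((Q iff P) implies (R implies Q)) iff ((Q iff R) iff Q)) implies ((P implies R) iff not (P implies Q))) implies ((((Q iff P) iff Q) iff not (P implies P)) iff not (R implies P))) = 1 iff 5 = 1

1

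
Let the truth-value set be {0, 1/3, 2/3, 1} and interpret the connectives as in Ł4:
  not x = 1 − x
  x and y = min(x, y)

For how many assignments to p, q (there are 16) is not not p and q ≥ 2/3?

4

p = 0, q = 0 ↦ 0  <
p = 0, q = 1/3 ↦ 0  <
p = 0, q = 2/3 ↦ 0  <
p = 0, q = 1 ↦ 0  <
p = 1/3, q = 0 ↦ 0  <
p = 1/3, q = 1/3 ↦ 1/3  <
p = 1/3, q = 2/3 ↦ 1/3  <
p = 1/3, q = 1 ↦ 1/3  <
p = 2/3, q = 0 ↦ 0  <
p = 2/3, q = 1/3 ↦ 1/3  <
p = 2/3, q = 2/3 ↦ 2/3  ≥
p = 2/3, q = 1 ↦ 2/3  ≥
p = 1, q = 0 ↦ 0  <
p = 1, q = 1/3 ↦ 1/3  <
p = 1, q = 2/3 ↦ 2/3  ≥
p = 1, q = 1 ↦ 1  ≥
So 4 of the 16 assignments meet the threshold.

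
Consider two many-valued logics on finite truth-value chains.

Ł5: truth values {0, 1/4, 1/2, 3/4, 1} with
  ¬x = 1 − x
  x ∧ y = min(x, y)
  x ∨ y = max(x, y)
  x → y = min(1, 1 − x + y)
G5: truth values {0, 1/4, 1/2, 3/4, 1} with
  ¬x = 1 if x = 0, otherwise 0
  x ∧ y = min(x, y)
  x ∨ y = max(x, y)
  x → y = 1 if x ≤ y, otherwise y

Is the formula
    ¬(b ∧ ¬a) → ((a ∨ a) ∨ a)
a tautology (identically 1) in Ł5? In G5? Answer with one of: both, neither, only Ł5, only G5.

In Ł5: at a = 0, b = 0 the value is 0 — not a tautology.
In G5: at a = 0, b = 0 the value is 0 — not a tautology.

neither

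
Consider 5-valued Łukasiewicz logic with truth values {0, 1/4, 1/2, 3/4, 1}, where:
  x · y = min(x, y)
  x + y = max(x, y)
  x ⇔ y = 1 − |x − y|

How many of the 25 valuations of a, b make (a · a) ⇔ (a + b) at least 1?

value 1: 15 assignments (counts)
value 3/4: 4 assignments
value 1/2: 3 assignments
value 1/4: 2 assignments
value 0: 1 assignment
So 15 of the 25 assignments meet the threshold.

15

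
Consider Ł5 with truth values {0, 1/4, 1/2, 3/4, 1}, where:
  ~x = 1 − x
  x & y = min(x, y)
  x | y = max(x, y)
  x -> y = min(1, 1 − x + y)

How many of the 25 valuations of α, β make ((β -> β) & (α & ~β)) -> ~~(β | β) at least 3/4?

value 1: 18 assignments (counts)
value 3/4: 2 assignments (counts)
value 1/2: 3 assignments
value 1/4: 1 assignment
value 0: 1 assignment
So 20 of the 25 assignments meet the threshold.

20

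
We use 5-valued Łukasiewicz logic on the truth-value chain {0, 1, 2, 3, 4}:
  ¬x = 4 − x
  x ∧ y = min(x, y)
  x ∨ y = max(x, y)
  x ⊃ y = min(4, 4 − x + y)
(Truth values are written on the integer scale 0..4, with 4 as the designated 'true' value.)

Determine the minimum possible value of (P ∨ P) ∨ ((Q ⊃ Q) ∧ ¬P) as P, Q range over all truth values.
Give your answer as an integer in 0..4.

Take P = 2, Q = 0:
P ∨ P = 2 ∨ 2 = 2
Q ⊃ Q = 0 ⊃ 0 = 4
¬P = ¬2 = 2
(Q ⊃ Q) ∧ ¬P = 4 ∧ 2 = 2
(P ∨ P) ∨ ((Q ⊃ Q) ∧ ¬P) = 2 ∨ 2 = 2
No assignment yields a value below 2, so this is the minimum.

2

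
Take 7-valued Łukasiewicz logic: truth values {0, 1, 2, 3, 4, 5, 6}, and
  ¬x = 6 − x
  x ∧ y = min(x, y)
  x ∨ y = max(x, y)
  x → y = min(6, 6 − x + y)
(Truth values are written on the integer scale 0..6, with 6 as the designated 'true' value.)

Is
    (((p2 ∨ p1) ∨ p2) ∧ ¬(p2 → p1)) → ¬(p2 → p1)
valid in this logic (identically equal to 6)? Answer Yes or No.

Yes

At p1 = 0, p2 = 5, for instance:
p2 ∨ p1 = 5 ∨ 0 = 5
(p2 ∨ p1) ∨ p2 = 5 ∨ 5 = 5
p2 → p1 = 5 → 0 = 1
¬(p2 → p1) = ¬1 = 5
((p2 ∨ p1) ∨ p2) ∧ ¬(p2 → p1) = 5 ∧ 5 = 5
(((p2 ∨ p1) ∨ p2) ∧ ¬(p2 → p1)) → ¬(p2 → p1) = 5 → 5 = 6
and checking the remaining 48 assignments likewise gives ≥ 6 in every case.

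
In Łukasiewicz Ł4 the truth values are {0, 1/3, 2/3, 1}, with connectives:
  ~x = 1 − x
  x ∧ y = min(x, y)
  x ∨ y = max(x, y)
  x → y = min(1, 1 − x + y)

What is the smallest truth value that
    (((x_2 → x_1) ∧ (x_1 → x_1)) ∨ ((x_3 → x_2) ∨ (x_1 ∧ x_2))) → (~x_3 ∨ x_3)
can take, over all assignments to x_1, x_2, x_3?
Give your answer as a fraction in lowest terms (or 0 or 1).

2/3

Take x_1 = 0, x_2 = 0, x_3 = 1/3:
x_2 → x_1 = 0 → 0 = 1
x_1 → x_1 = 0 → 0 = 1
(x_2 → x_1) ∧ (x_1 → x_1) = 1 ∧ 1 = 1
x_3 → x_2 = 1/3 → 0 = 2/3
x_1 ∧ x_2 = 0 ∧ 0 = 0
(x_3 → x_2) ∨ (x_1 ∧ x_2) = 2/3 ∨ 0 = 2/3
((x_2 → x_1) ∧ (x_1 → x_1)) ∨ ((x_3 → x_2) ∨ (x_1 ∧ x_2)) = 1 ∨ 2/3 = 1
~x_3 = ~1/3 = 2/3
~x_3 ∨ x_3 = 2/3 ∨ 1/3 = 2/3
(((x_2 → x_1) ∧ (x_1 → x_1)) ∨ ((x_3 → x_2) ∨ (x_1 ∧ x_2))) → (~x_3 ∨ x_3) = 1 → 2/3 = 2/3
No assignment yields a value below 2/3, so this is the minimum.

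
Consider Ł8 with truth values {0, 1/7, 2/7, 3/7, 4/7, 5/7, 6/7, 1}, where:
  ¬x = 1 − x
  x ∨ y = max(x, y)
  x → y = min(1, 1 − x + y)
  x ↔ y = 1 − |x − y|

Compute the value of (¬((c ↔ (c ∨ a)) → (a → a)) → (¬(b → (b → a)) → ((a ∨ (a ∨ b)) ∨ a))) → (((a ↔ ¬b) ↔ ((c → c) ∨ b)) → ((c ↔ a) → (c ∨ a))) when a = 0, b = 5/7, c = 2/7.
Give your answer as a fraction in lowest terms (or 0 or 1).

6/7

c ∨ a = 2/7 ∨ 0 = 2/7
c ↔ (c ∨ a) = 2/7 ↔ 2/7 = 1
a → a = 0 → 0 = 1
(c ↔ (c ∨ a)) → (a → a) = 1 → 1 = 1
¬((c ↔ (c ∨ a)) → (a → a)) = ¬1 = 0
b → a = 5/7 → 0 = 2/7
b → (b → a) = 5/7 → 2/7 = 4/7
¬(b → (b → a)) = ¬4/7 = 3/7
a ∨ b = 0 ∨ 5/7 = 5/7
a ∨ (a ∨ b) = 0 ∨ 5/7 = 5/7
(a ∨ (a ∨ b)) ∨ a = 5/7 ∨ 0 = 5/7
¬(b → (b → a)) → ((a ∨ (a ∨ b)) ∨ a) = 3/7 → 5/7 = 1
¬((c ↔ (c ∨ a)) → (a → a)) → (¬(b → (b → a)) → ((a ∨ (a ∨ b)) ∨ a)) = 0 → 1 = 1
¬b = ¬5/7 = 2/7
a ↔ ¬b = 0 ↔ 2/7 = 5/7
c → c = 2/7 → 2/7 = 1
(c → c) ∨ b = 1 ∨ 5/7 = 1
(a ↔ ¬b) ↔ ((c → c) ∨ b) = 5/7 ↔ 1 = 5/7
c ↔ a = 2/7 ↔ 0 = 5/7
c ∨ a = 2/7 ∨ 0 = 2/7
(c ↔ a) → (c ∨ a) = 5/7 → 2/7 = 4/7
((a ↔ ¬b) ↔ ((c → c) ∨ b)) → ((c ↔ a) → (c ∨ a)) = 5/7 → 4/7 = 6/7
(¬((c ↔ (c ∨ a)) → (a → a)) → (¬(b → (b → a)) → ((a ∨ (a ∨ b)) ∨ a))) → (((a ↔ ¬b) ↔ ((c → c) ∨ b)) → ((c ↔ a) → (c ∨ a))) = 1 → 6/7 = 6/7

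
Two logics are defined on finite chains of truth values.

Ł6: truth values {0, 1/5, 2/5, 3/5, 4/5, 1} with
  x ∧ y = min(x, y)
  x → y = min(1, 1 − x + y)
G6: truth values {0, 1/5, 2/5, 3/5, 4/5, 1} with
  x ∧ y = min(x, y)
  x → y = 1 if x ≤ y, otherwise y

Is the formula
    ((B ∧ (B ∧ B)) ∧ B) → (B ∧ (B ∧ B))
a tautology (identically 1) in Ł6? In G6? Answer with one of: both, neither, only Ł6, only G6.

both

In Ł6: every assignment gives 1 — tautology.
In G6: every assignment gives 1 — tautology.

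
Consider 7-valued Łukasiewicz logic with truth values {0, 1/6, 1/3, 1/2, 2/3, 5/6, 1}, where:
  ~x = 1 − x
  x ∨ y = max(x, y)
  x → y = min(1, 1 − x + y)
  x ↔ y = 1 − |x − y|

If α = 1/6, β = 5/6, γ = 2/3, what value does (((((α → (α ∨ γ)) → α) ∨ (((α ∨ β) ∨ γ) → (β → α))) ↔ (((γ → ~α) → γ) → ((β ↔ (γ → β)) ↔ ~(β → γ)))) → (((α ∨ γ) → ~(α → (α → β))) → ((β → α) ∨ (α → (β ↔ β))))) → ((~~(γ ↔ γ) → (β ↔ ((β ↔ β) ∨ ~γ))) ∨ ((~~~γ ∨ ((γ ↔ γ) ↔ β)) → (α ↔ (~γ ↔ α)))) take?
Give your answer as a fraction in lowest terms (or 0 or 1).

5/6

α ∨ γ = 1/6 ∨ 2/3 = 2/3
α → (α ∨ γ) = 1/6 → 2/3 = 1
(α → (α ∨ γ)) → α = 1 → 1/6 = 1/6
α ∨ β = 1/6 ∨ 5/6 = 5/6
(α ∨ β) ∨ γ = 5/6 ∨ 2/3 = 5/6
β → α = 5/6 → 1/6 = 1/3
((α ∨ β) ∨ γ) → (β → α) = 5/6 → 1/3 = 1/2
((α → (α ∨ γ)) → α) ∨ (((α ∨ β) ∨ γ) → (β → α)) = 1/6 ∨ 1/2 = 1/2
~α = ~1/6 = 5/6
γ → ~α = 2/3 → 5/6 = 1
(γ → ~α) → γ = 1 → 2/3 = 2/3
γ → β = 2/3 → 5/6 = 1
β ↔ (γ → β) = 5/6 ↔ 1 = 5/6
β → γ = 5/6 → 2/3 = 5/6
~(β → γ) = ~5/6 = 1/6
(β ↔ (γ → β)) ↔ ~(β → γ) = 5/6 ↔ 1/6 = 1/3
((γ → ~α) → γ) → ((β ↔ (γ → β)) ↔ ~(β → γ)) = 2/3 → 1/3 = 2/3
(((α → (α ∨ γ)) → α) ∨ (((α ∨ β) ∨ γ) → (β → α))) ↔ (((γ → ~α) → γ) → ((β ↔ (γ → β)) ↔ ~(β → γ))) = 1/2 ↔ 2/3 = 5/6
α ∨ γ = 1/6 ∨ 2/3 = 2/3
α → β = 1/6 → 5/6 = 1
α → (α → β) = 1/6 → 1 = 1
~(α → (α → β)) = ~1 = 0
(α ∨ γ) → ~(α → (α → β)) = 2/3 → 0 = 1/3
β → α = 5/6 → 1/6 = 1/3
β ↔ β = 5/6 ↔ 5/6 = 1
α → (β ↔ β) = 1/6 → 1 = 1
(β → α) ∨ (α → (β ↔ β)) = 1/3 ∨ 1 = 1
((α ∨ γ) → ~(α → (α → β))) → ((β → α) ∨ (α → (β ↔ β))) = 1/3 → 1 = 1
((((α → (α ∨ γ)) → α) ∨ (((α ∨ β) ∨ γ) → (β → α))) ↔ (((γ → ~α) → γ) → ((β ↔ (γ → β)) ↔ ~(β → γ)))) → (((α ∨ γ) → ~(α → (α → β))) → ((β → α) ∨ (α → (β ↔ β)))) = 5/6 → 1 = 1
γ ↔ γ = 2/3 ↔ 2/3 = 1
~(γ ↔ γ) = ~1 = 0
~~(γ ↔ γ) = ~0 = 1
β ↔ β = 5/6 ↔ 5/6 = 1
~γ = ~2/3 = 1/3
(β ↔ β) ∨ ~γ = 1 ∨ 1/3 = 1
β ↔ ((β ↔ β) ∨ ~γ) = 5/6 ↔ 1 = 5/6
~~(γ ↔ γ) → (β ↔ ((β ↔ β) ∨ ~γ)) = 1 → 5/6 = 5/6
~γ = ~2/3 = 1/3
~~γ = ~1/3 = 2/3
~~~γ = ~2/3 = 1/3
γ ↔ γ = 2/3 ↔ 2/3 = 1
(γ ↔ γ) ↔ β = 1 ↔ 5/6 = 5/6
~~~γ ∨ ((γ ↔ γ) ↔ β) = 1/3 ∨ 5/6 = 5/6
~γ = ~2/3 = 1/3
~γ ↔ α = 1/3 ↔ 1/6 = 5/6
α ↔ (~γ ↔ α) = 1/6 ↔ 5/6 = 1/3
(~~~γ ∨ ((γ ↔ γ) ↔ β)) → (α ↔ (~γ ↔ α)) = 5/6 → 1/3 = 1/2
(~~(γ ↔ γ) → (β ↔ ((β ↔ β) ∨ ~γ))) ∨ ((~~~γ ∨ ((γ ↔ γ) ↔ β)) → (α ↔ (~γ ↔ α))) = 5/6 ∨ 1/2 = 5/6
(((((α → (α ∨ γ)) → α) ∨ (((α ∨ β) ∨ γ) → (β → α))) ↔ (((γ → ~α) → γ) → ((β ↔ (γ → β)) ↔ ~(β → γ)))) → (((α ∨ γ) → ~(α → (α → β))) → ((β → α) ∨ (α → (β ↔ β))))) → ((~~(γ ↔ γ) → (β ↔ ((β ↔ β) ∨ ~γ))) ∨ ((~~~γ ∨ ((γ ↔ γ) ↔ β)) → (α ↔ (~γ ↔ α)))) = 1 → 5/6 = 5/6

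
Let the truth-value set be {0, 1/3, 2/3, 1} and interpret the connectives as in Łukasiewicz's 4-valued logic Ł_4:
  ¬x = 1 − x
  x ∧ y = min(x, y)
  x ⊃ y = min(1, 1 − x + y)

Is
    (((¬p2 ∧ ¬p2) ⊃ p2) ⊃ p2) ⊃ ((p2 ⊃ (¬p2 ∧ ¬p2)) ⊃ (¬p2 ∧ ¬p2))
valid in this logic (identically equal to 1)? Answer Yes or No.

Yes

p2 = 0 ↦ 1
p2 = 1/3 ↦ 1
p2 = 2/3 ↦ 1
p2 = 1 ↦ 1
Every assignment gives a value ≥ 1.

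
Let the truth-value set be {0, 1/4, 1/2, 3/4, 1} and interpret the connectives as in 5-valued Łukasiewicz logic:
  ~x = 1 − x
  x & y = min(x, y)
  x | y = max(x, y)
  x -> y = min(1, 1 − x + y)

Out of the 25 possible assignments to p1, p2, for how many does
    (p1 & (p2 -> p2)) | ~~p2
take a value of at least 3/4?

16

value 1: 9 assignments (counts)
value 3/4: 7 assignments (counts)
value 1/2: 5 assignments
value 1/4: 3 assignments
value 0: 1 assignment
So 16 of the 25 assignments meet the threshold.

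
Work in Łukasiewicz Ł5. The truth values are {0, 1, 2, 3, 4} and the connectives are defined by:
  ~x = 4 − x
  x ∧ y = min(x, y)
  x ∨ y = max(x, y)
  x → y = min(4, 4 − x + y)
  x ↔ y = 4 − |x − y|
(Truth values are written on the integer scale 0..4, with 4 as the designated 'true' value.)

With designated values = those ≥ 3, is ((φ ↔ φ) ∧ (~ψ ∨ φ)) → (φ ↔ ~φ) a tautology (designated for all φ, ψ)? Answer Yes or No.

No

Counterexample: take φ = 0, ψ = 0.
φ ↔ φ = 0 ↔ 0 = 4
~ψ = ~0 = 4
~ψ ∨ φ = 4 ∨ 0 = 4
(φ ↔ φ) ∧ (~ψ ∨ φ) = 4 ∧ 4 = 4
~φ = ~0 = 4
φ ↔ ~φ = 0 ↔ 4 = 0
((φ ↔ φ) ∧ (~ψ ∨ φ)) → (φ ↔ ~φ) = 4 → 0 = 0
This gives 0, which is below 3.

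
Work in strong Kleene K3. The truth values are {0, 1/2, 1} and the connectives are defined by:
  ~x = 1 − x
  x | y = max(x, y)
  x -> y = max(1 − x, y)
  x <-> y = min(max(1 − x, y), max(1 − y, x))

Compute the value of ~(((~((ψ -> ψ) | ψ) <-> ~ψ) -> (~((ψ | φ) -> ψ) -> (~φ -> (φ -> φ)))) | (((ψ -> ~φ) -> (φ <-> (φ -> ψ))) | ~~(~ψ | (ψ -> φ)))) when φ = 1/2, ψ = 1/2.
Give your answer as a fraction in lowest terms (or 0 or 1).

1/2

ψ -> ψ = 1/2 -> 1/2 = 1/2
(ψ -> ψ) | ψ = 1/2 | 1/2 = 1/2
~((ψ -> ψ) | ψ) = ~1/2 = 1/2
~ψ = ~1/2 = 1/2
~((ψ -> ψ) | ψ) <-> ~ψ = 1/2 <-> 1/2 = 1/2
ψ | φ = 1/2 | 1/2 = 1/2
(ψ | φ) -> ψ = 1/2 -> 1/2 = 1/2
~((ψ | φ) -> ψ) = ~1/2 = 1/2
~φ = ~1/2 = 1/2
φ -> φ = 1/2 -> 1/2 = 1/2
~φ -> (φ -> φ) = 1/2 -> 1/2 = 1/2
~((ψ | φ) -> ψ) -> (~φ -> (φ -> φ)) = 1/2 -> 1/2 = 1/2
(~((ψ -> ψ) | ψ) <-> ~ψ) -> (~((ψ | φ) -> ψ) -> (~φ -> (φ -> φ))) = 1/2 -> 1/2 = 1/2
~φ = ~1/2 = 1/2
ψ -> ~φ = 1/2 -> 1/2 = 1/2
φ -> ψ = 1/2 -> 1/2 = 1/2
φ <-> (φ -> ψ) = 1/2 <-> 1/2 = 1/2
(ψ -> ~φ) -> (φ <-> (φ -> ψ)) = 1/2 -> 1/2 = 1/2
~ψ = ~1/2 = 1/2
ψ -> φ = 1/2 -> 1/2 = 1/2
~ψ | (ψ -> φ) = 1/2 | 1/2 = 1/2
~(~ψ | (ψ -> φ)) = ~1/2 = 1/2
~~(~ψ | (ψ -> φ)) = ~1/2 = 1/2
((ψ -> ~φ) -> (φ <-> (φ -> ψ))) | ~~(~ψ | (ψ -> φ)) = 1/2 | 1/2 = 1/2
((~((ψ -> ψ) | ψ) <-> ~ψ) -> (~((ψ | φ) -> ψ) -> (~φ -> (φ -> φ)))) | (((ψ -> ~φ) -> (φ <-> (φ -> ψ))) | ~~(~ψ | (ψ -> φ))) = 1/2 | 1/2 = 1/2
~(((~((ψ -> ψ) | ψ) <-> ~ψ) -> (~((ψ | φ) -> ψ) -> (~φ -> (φ -> φ)))) | (((ψ -> ~φ) -> (φ <-> (φ -> ψ))) | ~~(~ψ | (ψ -> φ)))) = ~1/2 = 1/2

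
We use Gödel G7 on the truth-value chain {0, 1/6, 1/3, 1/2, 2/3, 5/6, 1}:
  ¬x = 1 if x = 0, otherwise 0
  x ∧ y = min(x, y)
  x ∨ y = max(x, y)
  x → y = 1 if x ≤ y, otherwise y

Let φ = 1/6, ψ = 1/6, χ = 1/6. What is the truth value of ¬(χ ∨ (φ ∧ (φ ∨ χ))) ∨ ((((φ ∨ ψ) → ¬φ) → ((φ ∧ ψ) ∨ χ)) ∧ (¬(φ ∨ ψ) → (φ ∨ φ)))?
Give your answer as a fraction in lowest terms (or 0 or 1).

1

φ ∨ χ = 1/6 ∨ 1/6 = 1/6
φ ∧ (φ ∨ χ) = 1/6 ∧ 1/6 = 1/6
χ ∨ (φ ∧ (φ ∨ χ)) = 1/6 ∨ 1/6 = 1/6
¬(χ ∨ (φ ∧ (φ ∨ χ))) = ¬1/6 = 0
φ ∨ ψ = 1/6 ∨ 1/6 = 1/6
¬φ = ¬1/6 = 0
(φ ∨ ψ) → ¬φ = 1/6 → 0 = 0
φ ∧ ψ = 1/6 ∧ 1/6 = 1/6
(φ ∧ ψ) ∨ χ = 1/6 ∨ 1/6 = 1/6
((φ ∨ ψ) → ¬φ) → ((φ ∧ ψ) ∨ χ) = 0 → 1/6 = 1
φ ∨ ψ = 1/6 ∨ 1/6 = 1/6
¬(φ ∨ ψ) = ¬1/6 = 0
φ ∨ φ = 1/6 ∨ 1/6 = 1/6
¬(φ ∨ ψ) → (φ ∨ φ) = 0 → 1/6 = 1
(((φ ∨ ψ) → ¬φ) → ((φ ∧ ψ) ∨ χ)) ∧ (¬(φ ∨ ψ) → (φ ∨ φ)) = 1 ∧ 1 = 1
¬(χ ∨ (φ ∧ (φ ∨ χ))) ∨ ((((φ ∨ ψ) → ¬φ) → ((φ ∧ ψ) ∨ χ)) ∧ (¬(φ ∨ ψ) → (φ ∨ φ))) = 0 ∨ 1 = 1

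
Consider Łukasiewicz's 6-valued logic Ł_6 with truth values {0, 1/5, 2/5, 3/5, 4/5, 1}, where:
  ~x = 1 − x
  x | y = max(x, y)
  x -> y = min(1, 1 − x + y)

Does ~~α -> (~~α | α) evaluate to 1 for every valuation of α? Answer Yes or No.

α = 0 ↦ 1
α = 1/5 ↦ 1
α = 2/5 ↦ 1
α = 3/5 ↦ 1
α = 4/5 ↦ 1
α = 1 ↦ 1
Every assignment gives a value ≥ 1.

Yes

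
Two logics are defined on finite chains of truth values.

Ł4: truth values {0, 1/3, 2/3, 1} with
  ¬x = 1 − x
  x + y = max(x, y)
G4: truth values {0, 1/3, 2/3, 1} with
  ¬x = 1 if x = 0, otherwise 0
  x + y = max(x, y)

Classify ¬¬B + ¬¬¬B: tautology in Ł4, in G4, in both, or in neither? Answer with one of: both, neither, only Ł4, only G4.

In Ł4: at B = 1/3 the value is 2/3 — not a tautology.
In G4: every assignment gives 1 — tautology.

only G4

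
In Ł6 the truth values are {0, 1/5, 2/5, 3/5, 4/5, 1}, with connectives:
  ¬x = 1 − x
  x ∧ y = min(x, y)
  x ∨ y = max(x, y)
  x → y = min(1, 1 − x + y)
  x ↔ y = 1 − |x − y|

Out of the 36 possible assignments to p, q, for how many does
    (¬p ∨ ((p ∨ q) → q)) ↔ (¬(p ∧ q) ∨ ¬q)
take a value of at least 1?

value 1: 8 assignments (counts)
value 4/5: 10 assignments
value 3/5: 7 assignments
value 2/5: 6 assignments
value 1/5: 3 assignments
value 0: 2 assignments
So 8 of the 36 assignments meet the threshold.

8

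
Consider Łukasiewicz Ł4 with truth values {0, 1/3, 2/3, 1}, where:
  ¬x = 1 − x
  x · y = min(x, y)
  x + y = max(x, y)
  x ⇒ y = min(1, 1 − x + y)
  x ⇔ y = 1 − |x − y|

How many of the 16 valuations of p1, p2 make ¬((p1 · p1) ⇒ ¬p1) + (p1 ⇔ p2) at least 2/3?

12

p1 = 0, p2 = 0 ↦ 1  ≥
p1 = 0, p2 = 1/3 ↦ 2/3  ≥
p1 = 0, p2 = 2/3 ↦ 1/3  <
p1 = 0, p2 = 1 ↦ 0  <
p1 = 1/3, p2 = 0 ↦ 2/3  ≥
p1 = 1/3, p2 = 1/3 ↦ 1  ≥
p1 = 1/3, p2 = 2/3 ↦ 2/3  ≥
p1 = 1/3, p2 = 1 ↦ 1/3  <
p1 = 2/3, p2 = 0 ↦ 1/3  <
p1 = 2/3, p2 = 1/3 ↦ 2/3  ≥
p1 = 2/3, p2 = 2/3 ↦ 1  ≥
p1 = 2/3, p2 = 1 ↦ 2/3  ≥
p1 = 1, p2 = 0 ↦ 1  ≥
p1 = 1, p2 = 1/3 ↦ 1  ≥
p1 = 1, p2 = 2/3 ↦ 1  ≥
p1 = 1, p2 = 1 ↦ 1  ≥
So 12 of the 16 assignments meet the threshold.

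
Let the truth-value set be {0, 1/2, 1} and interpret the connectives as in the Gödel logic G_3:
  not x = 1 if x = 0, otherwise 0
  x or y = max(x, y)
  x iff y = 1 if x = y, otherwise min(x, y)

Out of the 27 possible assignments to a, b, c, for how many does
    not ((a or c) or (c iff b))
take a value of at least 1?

2

value 1: 2 assignments (counts)
value 0: 25 assignments
So 2 of the 27 assignments meet the threshold.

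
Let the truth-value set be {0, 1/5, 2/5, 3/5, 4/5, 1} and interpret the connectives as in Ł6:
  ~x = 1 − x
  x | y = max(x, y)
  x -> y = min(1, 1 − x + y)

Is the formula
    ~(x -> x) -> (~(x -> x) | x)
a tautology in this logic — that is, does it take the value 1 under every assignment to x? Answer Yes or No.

x = 0 ↦ 1
x = 1/5 ↦ 1
x = 2/5 ↦ 1
x = 3/5 ↦ 1
x = 4/5 ↦ 1
x = 1 ↦ 1
Every assignment gives a value ≥ 1.

Yes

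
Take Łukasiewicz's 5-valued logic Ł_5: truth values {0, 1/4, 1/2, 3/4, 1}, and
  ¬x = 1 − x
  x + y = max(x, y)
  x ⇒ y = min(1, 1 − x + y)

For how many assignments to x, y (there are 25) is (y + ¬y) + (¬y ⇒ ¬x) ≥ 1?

value 1: 19 assignments (counts)
value 3/4: 5 assignments
value 1/2: 1 assignment
So 19 of the 25 assignments meet the threshold.

19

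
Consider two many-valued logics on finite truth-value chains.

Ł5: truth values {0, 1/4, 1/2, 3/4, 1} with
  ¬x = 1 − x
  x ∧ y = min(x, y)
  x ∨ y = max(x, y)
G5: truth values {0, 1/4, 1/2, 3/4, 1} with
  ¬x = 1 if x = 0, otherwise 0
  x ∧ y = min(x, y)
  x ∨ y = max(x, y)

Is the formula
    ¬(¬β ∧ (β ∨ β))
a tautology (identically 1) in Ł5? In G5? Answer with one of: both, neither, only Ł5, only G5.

In Ł5: at β = 1/4 the value is 3/4 — not a tautology.
In G5: every assignment gives 1 — tautology.

only G5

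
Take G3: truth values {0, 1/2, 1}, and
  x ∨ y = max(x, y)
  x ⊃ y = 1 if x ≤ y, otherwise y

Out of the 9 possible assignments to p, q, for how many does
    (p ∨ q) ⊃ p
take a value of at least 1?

6

p = 0, q = 0 ↦ 1  ≥
p = 0, q = 1/2 ↦ 0  <
p = 0, q = 1 ↦ 0  <
p = 1/2, q = 0 ↦ 1  ≥
p = 1/2, q = 1/2 ↦ 1  ≥
p = 1/2, q = 1 ↦ 1/2  <
p = 1, q = 0 ↦ 1  ≥
p = 1, q = 1/2 ↦ 1  ≥
p = 1, q = 1 ↦ 1  ≥
So 6 of the 9 assignments meet the threshold.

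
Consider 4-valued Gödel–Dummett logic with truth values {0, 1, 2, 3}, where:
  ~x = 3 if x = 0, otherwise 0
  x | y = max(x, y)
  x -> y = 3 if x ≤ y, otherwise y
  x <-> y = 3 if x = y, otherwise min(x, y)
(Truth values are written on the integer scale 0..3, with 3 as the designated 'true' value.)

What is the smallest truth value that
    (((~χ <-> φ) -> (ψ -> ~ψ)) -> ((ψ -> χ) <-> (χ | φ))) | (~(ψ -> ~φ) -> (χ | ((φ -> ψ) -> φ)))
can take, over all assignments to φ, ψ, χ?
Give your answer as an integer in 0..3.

Take φ = 1, ψ = 1, χ = 1:
~χ = ~1 = 0
~χ <-> φ = 0 <-> 1 = 0
~ψ = ~1 = 0
ψ -> ~ψ = 1 -> 0 = 0
(~χ <-> φ) -> (ψ -> ~ψ) = 0 -> 0 = 3
ψ -> χ = 1 -> 1 = 3
χ | φ = 1 | 1 = 1
(ψ -> χ) <-> (χ | φ) = 3 <-> 1 = 1
((~χ <-> φ) -> (ψ -> ~ψ)) -> ((ψ -> χ) <-> (χ | φ)) = 3 -> 1 = 1
~φ = ~1 = 0
ψ -> ~φ = 1 -> 0 = 0
~(ψ -> ~φ) = ~0 = 3
φ -> ψ = 1 -> 1 = 3
(φ -> ψ) -> φ = 3 -> 1 = 1
χ | ((φ -> ψ) -> φ) = 1 | 1 = 1
~(ψ -> ~φ) -> (χ | ((φ -> ψ) -> φ)) = 3 -> 1 = 1
(((~χ <-> φ) -> (ψ -> ~ψ)) -> ((ψ -> χ) <-> (χ | φ))) | (~(ψ -> ~φ) -> (χ | ((φ -> ψ) -> φ))) = 1 | 1 = 1
No assignment yields a value below 1, so this is the minimum.

1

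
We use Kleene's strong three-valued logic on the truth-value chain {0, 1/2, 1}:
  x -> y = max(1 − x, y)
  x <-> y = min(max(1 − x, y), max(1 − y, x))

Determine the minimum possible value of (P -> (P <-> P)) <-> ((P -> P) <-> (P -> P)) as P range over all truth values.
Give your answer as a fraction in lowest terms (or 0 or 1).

1/2

Take P = 1/2:
P <-> P = 1/2 <-> 1/2 = 1/2
P -> (P <-> P) = 1/2 -> 1/2 = 1/2
P -> P = 1/2 -> 1/2 = 1/2
P -> P = 1/2 -> 1/2 = 1/2
(P -> P) <-> (P -> P) = 1/2 <-> 1/2 = 1/2
(P -> (P <-> P)) <-> ((P -> P) <-> (P -> P)) = 1/2 <-> 1/2 = 1/2
No assignment yields a value below 1/2, so this is the minimum.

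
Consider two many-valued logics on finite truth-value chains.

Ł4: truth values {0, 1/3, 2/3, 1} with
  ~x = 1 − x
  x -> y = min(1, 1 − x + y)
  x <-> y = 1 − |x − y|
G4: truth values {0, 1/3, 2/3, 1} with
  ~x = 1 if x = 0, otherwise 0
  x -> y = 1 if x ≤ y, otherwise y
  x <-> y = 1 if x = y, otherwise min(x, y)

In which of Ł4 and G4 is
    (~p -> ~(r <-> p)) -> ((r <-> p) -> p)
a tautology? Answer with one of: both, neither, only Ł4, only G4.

only Ł4

In Ł4: every assignment gives 1 — tautology.
In G4: at p = 1/3, r = 1/3 the value is 1/3 — not a tautology.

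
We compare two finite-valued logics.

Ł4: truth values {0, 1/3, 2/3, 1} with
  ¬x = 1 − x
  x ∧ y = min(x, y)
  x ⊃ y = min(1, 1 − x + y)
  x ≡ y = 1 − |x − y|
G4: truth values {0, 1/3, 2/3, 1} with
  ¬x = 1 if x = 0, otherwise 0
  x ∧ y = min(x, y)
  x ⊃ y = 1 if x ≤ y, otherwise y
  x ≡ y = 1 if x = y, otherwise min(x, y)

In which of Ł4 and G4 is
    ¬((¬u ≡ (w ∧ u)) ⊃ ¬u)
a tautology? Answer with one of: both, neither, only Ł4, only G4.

In Ł4: at u = 0, w = 0 the value is 0 — not a tautology.
In G4: at u = 0, w = 0 the value is 0 — not a tautology.

neither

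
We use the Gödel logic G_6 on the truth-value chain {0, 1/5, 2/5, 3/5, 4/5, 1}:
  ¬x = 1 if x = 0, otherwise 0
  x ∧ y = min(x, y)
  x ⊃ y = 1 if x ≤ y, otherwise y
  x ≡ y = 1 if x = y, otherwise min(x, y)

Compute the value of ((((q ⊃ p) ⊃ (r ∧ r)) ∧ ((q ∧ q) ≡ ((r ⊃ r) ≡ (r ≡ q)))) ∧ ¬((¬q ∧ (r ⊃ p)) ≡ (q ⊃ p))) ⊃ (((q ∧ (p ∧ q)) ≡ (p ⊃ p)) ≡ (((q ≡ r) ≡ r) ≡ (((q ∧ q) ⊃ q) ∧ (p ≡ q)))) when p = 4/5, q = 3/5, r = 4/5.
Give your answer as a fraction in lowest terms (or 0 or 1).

3/5

q ⊃ p = 3/5 ⊃ 4/5 = 1
r ∧ r = 4/5 ∧ 4/5 = 4/5
(q ⊃ p) ⊃ (r ∧ r) = 1 ⊃ 4/5 = 4/5
q ∧ q = 3/5 ∧ 3/5 = 3/5
r ⊃ r = 4/5 ⊃ 4/5 = 1
r ≡ q = 4/5 ≡ 3/5 = 3/5
(r ⊃ r) ≡ (r ≡ q) = 1 ≡ 3/5 = 3/5
(q ∧ q) ≡ ((r ⊃ r) ≡ (r ≡ q)) = 3/5 ≡ 3/5 = 1
((q ⊃ p) ⊃ (r ∧ r)) ∧ ((q ∧ q) ≡ ((r ⊃ r) ≡ (r ≡ q))) = 4/5 ∧ 1 = 4/5
¬q = ¬3/5 = 0
r ⊃ p = 4/5 ⊃ 4/5 = 1
¬q ∧ (r ⊃ p) = 0 ∧ 1 = 0
q ⊃ p = 3/5 ⊃ 4/5 = 1
(¬q ∧ (r ⊃ p)) ≡ (q ⊃ p) = 0 ≡ 1 = 0
¬((¬q ∧ (r ⊃ p)) ≡ (q ⊃ p)) = ¬0 = 1
(((q ⊃ p) ⊃ (r ∧ r)) ∧ ((q ∧ q) ≡ ((r ⊃ r) ≡ (r ≡ q)))) ∧ ¬((¬q ∧ (r ⊃ p)) ≡ (q ⊃ p)) = 4/5 ∧ 1 = 4/5
p ∧ q = 4/5 ∧ 3/5 = 3/5
q ∧ (p ∧ q) = 3/5 ∧ 3/5 = 3/5
p ⊃ p = 4/5 ⊃ 4/5 = 1
(q ∧ (p ∧ q)) ≡ (p ⊃ p) = 3/5 ≡ 1 = 3/5
q ≡ r = 3/5 ≡ 4/5 = 3/5
(q ≡ r) ≡ r = 3/5 ≡ 4/5 = 3/5
q ∧ q = 3/5 ∧ 3/5 = 3/5
(q ∧ q) ⊃ q = 3/5 ⊃ 3/5 = 1
p ≡ q = 4/5 ≡ 3/5 = 3/5
((q ∧ q) ⊃ q) ∧ (p ≡ q) = 1 ∧ 3/5 = 3/5
((q ≡ r) ≡ r) ≡ (((q ∧ q) ⊃ q) ∧ (p ≡ q)) = 3/5 ≡ 3/5 = 1
((q ∧ (p ∧ q)) ≡ (p ⊃ p)) ≡ (((q ≡ r) ≡ r) ≡ (((q ∧ q) ⊃ q) ∧ (p ≡ q))) = 3/5 ≡ 1 = 3/5
((((q ⊃ p) ⊃ (r ∧ r)) ∧ ((q ∧ q) ≡ ((r ⊃ r) ≡ (r ≡ q)))) ∧ ¬((¬q ∧ (r ⊃ p)) ≡ (q ⊃ p))) ⊃ (((q ∧ (p ∧ q)) ≡ (p ⊃ p)) ≡ (((q ≡ r) ≡ r) ≡ (((q ∧ q) ⊃ q) ∧ (p ≡ q)))) = 4/5 ⊃ 3/5 = 3/5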